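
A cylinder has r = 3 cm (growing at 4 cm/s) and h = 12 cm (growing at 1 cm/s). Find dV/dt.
297π cm³/s

V = πr²h
dV/dt = 2πrh·dr/dt + πr²·dh/dt
= 2π(3)(12)(4) + π(3)²(1)
= 297π cm³/s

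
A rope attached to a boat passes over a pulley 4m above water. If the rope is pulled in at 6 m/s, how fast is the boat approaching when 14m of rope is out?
14√5/5 ≈ 6.261 m/s

rope² = x² + 4²
x = √(14² - 4²) = 6√5
dx/dt = (rope/x) · d(rope)/dt = (14/(6√5)) · (-6) = -14√5/5 m/s
The boat approaches at 14√5/5 ≈ 6.261 m/s.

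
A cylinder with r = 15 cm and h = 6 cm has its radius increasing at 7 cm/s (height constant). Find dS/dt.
504π cm²/s

S = 2πrh + 2πr² (lateral + bases)
dS/dt = (2πh + 4πr)·dr/dt = (2π·6 + 4π·15)·7
= 504π cm²/s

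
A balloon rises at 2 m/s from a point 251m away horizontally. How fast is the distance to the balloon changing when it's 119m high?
119√77162/38581 ≈ 0.8568 m/s

z² = 251² + y²
z = √(251² + 119²) = √77162
dz/dt = y/z · dy/dt = 119/√77162 · 2 = 119√77162/38581 ≈ 0.8568 m/s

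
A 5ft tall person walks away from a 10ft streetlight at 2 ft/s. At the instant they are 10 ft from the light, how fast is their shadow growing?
2 ft/s

By similar triangles: 10/(x+s) = 5/s
Solving: s = 5x/5
ds/dt = 5/5 · dx/dt = 1 · 2 = 2 ft/s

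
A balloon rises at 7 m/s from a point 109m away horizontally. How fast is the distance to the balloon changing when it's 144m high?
1008√193/2509 ≈ 5.581 m/s

z² = 109² + y²
z = √(109² + 144²) = 13√193
dz/dt = y/z · dy/dt = 144/(13√193) · 7 = 1008√193/2509 ≈ 5.581 m/s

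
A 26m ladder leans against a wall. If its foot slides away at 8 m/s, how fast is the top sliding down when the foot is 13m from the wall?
8√3/3 ≈ 4.619 m/s

x² + y² = 26²
2x·dx/dt + 2y·dy/dt = 0
dy/dt = -x/y · dx/dt = -13/(13√3) · 8 = -8√3/3 m/s
The top is descending at 8√3/3 ≈ 4.619 m/s.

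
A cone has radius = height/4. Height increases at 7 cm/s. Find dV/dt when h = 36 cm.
567π cm³/s

V = (1/3)π(h/4)²h = πh³/48
dV/dt = πh²/16 · 7
At h = 36: dV/dt = 567π cm³/s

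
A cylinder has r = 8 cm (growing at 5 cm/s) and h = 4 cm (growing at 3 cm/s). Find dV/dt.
512π cm³/s

V = πr²h
dV/dt = 2πrh·dr/dt + πr²·dh/dt
= 2π(8)(4)(5) + π(8)²(3)
= 512π cm³/s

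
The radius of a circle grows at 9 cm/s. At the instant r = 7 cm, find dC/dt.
18π cm/s

C = 2πr
dC/dt = 2π · dr/dt = 2π · 9 = 18π cm/s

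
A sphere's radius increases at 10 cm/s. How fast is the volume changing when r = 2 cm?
160π cm³/s

V = (4/3)πr³
dV/dt = dV/dr · dr/dt = 4πr² · 10
At r = 2: dV/dt = 160π cm³/s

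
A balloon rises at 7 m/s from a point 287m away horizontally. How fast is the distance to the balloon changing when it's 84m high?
84√73/365 ≈ 1.966 m/s

z² = 287² + y²
z = √(287² + 84²) = 35√73
dz/dt = y/z · dy/dt = 84/(35√73) · 7 = 84√73/365 ≈ 1.966 m/s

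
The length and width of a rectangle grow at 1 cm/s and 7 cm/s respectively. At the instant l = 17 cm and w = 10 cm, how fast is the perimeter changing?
16 cm/s

P = 2(l + w)
dP/dt = 2(dl/dt + dw/dt) = 2(1 + 7) = 16 cm/s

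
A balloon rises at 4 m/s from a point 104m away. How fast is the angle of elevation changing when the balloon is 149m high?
0.0126 rad/s

tan(θ) = y/104
sec²(θ) · dθ/dt = (1/104) · dy/dt
dθ/dt = cos²(θ)/104 · 4 = 104/(104² + 149²) · 4
dθ/dt = 0.0126 rad/s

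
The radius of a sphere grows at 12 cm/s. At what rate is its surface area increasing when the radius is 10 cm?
960π cm²/s

S = 4πr²
dS/dt = dS/dr · dr/dt = 8πr · 12
At r = 10: dS/dt = 960π cm²/s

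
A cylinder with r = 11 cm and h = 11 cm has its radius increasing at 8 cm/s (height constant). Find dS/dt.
528π cm²/s

S = 2πrh + 2πr² (lateral + bases)
dS/dt = (2πh + 4πr)·dr/dt = (2π·11 + 4π·11)·8
= 528π cm²/s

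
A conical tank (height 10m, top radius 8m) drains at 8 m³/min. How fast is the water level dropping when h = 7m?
25/(98π) ≈ 0.0812 m/min

r/h = 8/10, so r = (4/5)h
V = (1/3)πr²h = (1/3)π((4/5)h)²h = (16/75)πh³
dV/dh = (16/25)πh²
dh/dt = (dV/dt)/(dV/dh) = -8/((16/25)π·7²) = -25/(98π) m/min
The level is dropping at 25/(98π) ≈ 0.0812 m/min.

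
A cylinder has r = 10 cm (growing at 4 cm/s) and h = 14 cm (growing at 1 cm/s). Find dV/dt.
1220π cm³/s

V = πr²h
dV/dt = 2πrh·dr/dt + πr²·dh/dt
= 2π(10)(14)(4) + π(10)²(1)
= 1220π cm³/s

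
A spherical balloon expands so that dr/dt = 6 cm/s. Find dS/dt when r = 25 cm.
1200π cm²/s

S = 4πr²
dS/dt = dS/dr · dr/dt = 8πr · 6
At r = 25: dS/dt = 1200π cm²/s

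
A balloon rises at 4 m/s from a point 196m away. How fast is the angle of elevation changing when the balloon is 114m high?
0.015249 rad/s

tan(θ) = y/196
sec²(θ) · dθ/dt = (1/196) · dy/dt
dθ/dt = cos²(θ)/196 · 4 = 196/(196² + 114²) · 4
dθ/dt = 0.015249 rad/s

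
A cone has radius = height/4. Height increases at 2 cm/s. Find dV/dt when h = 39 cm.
1521π/8 cm³/s

V = (1/3)π(h/4)²h = πh³/48
dV/dt = πh²/16 · 2
At h = 39: dV/dt = 1521π/8 cm³/s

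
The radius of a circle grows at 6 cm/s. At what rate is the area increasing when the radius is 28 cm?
336π cm²/s

A = πr²
dA/dt = 2πr · dr/dt = 2π(28)(6) = 336π cm²/s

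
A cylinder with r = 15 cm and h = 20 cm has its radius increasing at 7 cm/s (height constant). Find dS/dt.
700π cm²/s

S = 2πrh + 2πr² (lateral + bases)
dS/dt = (2πh + 4πr)·dr/dt = (2π·20 + 4π·15)·7
= 700π cm²/s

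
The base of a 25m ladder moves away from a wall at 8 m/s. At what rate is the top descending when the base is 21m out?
42√46/23 ≈ 12.39 m/s

x² + y² = 25²
2x·dx/dt + 2y·dy/dt = 0
dy/dt = -x/y · dx/dt = -21/(2√46) · 8 = -42√46/23 m/s
The top is descending at 42√46/23 ≈ 12.39 m/s.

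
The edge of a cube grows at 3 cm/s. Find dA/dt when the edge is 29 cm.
1044 cm²/s

A = 6s²
dA/dt = 12s · ds/dt = 12·29·3 = 1044 cm²/s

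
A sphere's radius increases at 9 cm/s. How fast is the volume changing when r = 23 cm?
19044π cm³/s

V = (4/3)πr³
dV/dt = dV/dr · dr/dt = 4πr² · 9
At r = 23: dV/dt = 19044π cm³/s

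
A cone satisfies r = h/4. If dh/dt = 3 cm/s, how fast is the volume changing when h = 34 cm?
867π/4 cm³/s

V = (1/3)π(h/4)²h = πh³/48
dV/dt = πh²/16 · 3
At h = 34: dV/dt = 867π/4 cm³/s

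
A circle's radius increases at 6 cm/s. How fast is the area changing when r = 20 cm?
240π cm²/s

A = πr²
dA/dt = 2πr · dr/dt = 2π(20)(6) = 240π cm²/s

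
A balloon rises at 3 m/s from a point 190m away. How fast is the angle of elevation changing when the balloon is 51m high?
0.014728 rad/s

tan(θ) = y/190
sec²(θ) · dθ/dt = (1/190) · dy/dt
dθ/dt = cos²(θ)/190 · 3 = 190/(190² + 51²) · 3
dθ/dt = 0.014728 rad/s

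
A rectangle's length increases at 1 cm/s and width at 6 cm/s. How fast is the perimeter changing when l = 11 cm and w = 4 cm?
14 cm/s

P = 2(l + w)
dP/dt = 2(dl/dt + dw/dt) = 2(1 + 6) = 14 cm/s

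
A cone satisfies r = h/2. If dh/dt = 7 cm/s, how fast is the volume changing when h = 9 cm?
567π/4 cm³/s

V = (1/3)π(h/2)²h = πh³/12
dV/dt = πh²/4 · 7
At h = 9: dV/dt = 567π/4 cm³/s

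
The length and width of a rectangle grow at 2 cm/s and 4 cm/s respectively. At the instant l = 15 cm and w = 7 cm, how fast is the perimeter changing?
12 cm/s

P = 2(l + w)
dP/dt = 2(dl/dt + dw/dt) = 2(2 + 4) = 12 cm/s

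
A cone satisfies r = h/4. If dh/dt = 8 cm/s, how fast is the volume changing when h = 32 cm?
512π cm³/s

V = (1/3)π(h/4)²h = πh³/48
dV/dt = πh²/16 · 8
At h = 32: dV/dt = 512π cm³/s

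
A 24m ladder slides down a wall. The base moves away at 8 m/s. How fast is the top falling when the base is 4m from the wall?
8√35/35 ≈ 1.352 m/s

x² + y² = 24²
2x·dx/dt + 2y·dy/dt = 0
dy/dt = -x/y · dx/dt = -4/(4√35) · 8 = -8√35/35 m/s
The top is descending at 8√35/35 ≈ 1.352 m/s.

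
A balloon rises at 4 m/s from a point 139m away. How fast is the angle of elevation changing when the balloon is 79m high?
0.021751 rad/s

tan(θ) = y/139
sec²(θ) · dθ/dt = (1/139) · dy/dt
dθ/dt = cos²(θ)/139 · 4 = 139/(139² + 79²) · 4
dθ/dt = 0.021751 rad/s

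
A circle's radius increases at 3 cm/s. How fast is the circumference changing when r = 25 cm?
6π cm/s

C = 2πr
dC/dt = 2π · dr/dt = 2π · 3 = 6π cm/s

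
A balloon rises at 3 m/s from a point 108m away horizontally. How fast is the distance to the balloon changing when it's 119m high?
357√1033/5165 ≈ 2.222 m/s

z² = 108² + y²
z = √(108² + 119²) = 5√1033
dz/dt = y/z · dy/dt = 119/(5√1033) · 3 = 357√1033/5165 ≈ 2.222 m/s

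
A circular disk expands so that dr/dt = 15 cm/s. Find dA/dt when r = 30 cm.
900π cm²/s

A = πr²
dA/dt = 2πr · dr/dt = 2π(30)(15) = 900π cm²/s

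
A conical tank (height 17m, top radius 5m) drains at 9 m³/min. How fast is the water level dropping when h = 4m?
2601/(400π) ≈ 2.07 m/min

r/h = 5/17, so r = (5/17)h
V = (1/3)πr²h = (1/3)π((5/17)h)²h = (25/867)πh³
dV/dh = (25/289)πh²
dh/dt = (dV/dt)/(dV/dh) = -9/((25/289)π·4²) = -2601/(400π) m/min
The level is dropping at 2601/(400π) ≈ 2.07 m/min.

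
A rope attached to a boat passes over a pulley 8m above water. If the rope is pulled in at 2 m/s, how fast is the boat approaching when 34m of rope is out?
34√273/273 ≈ 2.058 m/s

rope² = x² + 8²
x = √(34² - 8²) = 2√273
dx/dt = (rope/x) · d(rope)/dt = (34/(2√273)) · (-2) = -34√273/273 m/s
The boat approaches at 34√273/273 ≈ 2.058 m/s.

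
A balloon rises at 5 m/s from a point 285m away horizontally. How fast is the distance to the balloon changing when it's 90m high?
30√397/397 ≈ 1.506 m/s

z² = 285² + y²
z = √(285² + 90²) = 15√397
dz/dt = y/z · dy/dt = 90/(15√397) · 5 = 30√397/397 ≈ 1.506 m/s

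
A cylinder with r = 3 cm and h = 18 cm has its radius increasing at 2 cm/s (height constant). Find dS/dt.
96π cm²/s

S = 2πrh + 2πr² (lateral + bases)
dS/dt = (2πh + 4πr)·dr/dt = (2π·18 + 4π·3)·2
= 96π cm²/s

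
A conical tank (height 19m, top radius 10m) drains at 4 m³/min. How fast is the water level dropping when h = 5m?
361/(625π) ≈ 0.1839 m/min

r/h = 10/19, so r = (10/19)h
V = (1/3)πr²h = (1/3)π((10/19)h)²h = (100/1083)πh³
dV/dh = (100/361)πh²
dh/dt = (dV/dt)/(dV/dh) = -4/((100/361)π·5²) = -361/(625π) m/min
The level is dropping at 361/(625π) ≈ 0.1839 m/min.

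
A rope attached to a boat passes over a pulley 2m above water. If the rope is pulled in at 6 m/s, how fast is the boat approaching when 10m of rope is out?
5√6/2 ≈ 6.124 m/s

rope² = x² + 2²
x = √(10² - 2²) = 4√6
dx/dt = (rope/x) · d(rope)/dt = (10/(4√6)) · (-6) = -5√6/2 m/s
The boat approaches at 5√6/2 ≈ 6.124 m/s.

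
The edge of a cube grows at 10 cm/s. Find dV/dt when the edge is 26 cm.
20280 cm³/s

V = s³
dV/dt = 3s² · ds/dt = 3·26²·10 = 20280 cm³/s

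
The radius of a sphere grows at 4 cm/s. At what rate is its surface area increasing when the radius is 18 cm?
576π cm²/s

S = 4πr²
dS/dt = dS/dr · dr/dt = 8πr · 4
At r = 18: dS/dt = 576π cm²/s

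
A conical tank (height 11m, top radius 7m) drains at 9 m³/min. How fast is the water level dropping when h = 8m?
1089/(3136π) ≈ 0.1105 m/min

r/h = 7/11, so r = (7/11)h
V = (1/3)πr²h = (1/3)π((7/11)h)²h = (49/363)πh³
dV/dh = (49/121)πh²
dh/dt = (dV/dt)/(dV/dh) = -9/((49/121)π·8²) = -1089/(3136π) m/min
The level is dropping at 1089/(3136π) ≈ 0.1105 m/min.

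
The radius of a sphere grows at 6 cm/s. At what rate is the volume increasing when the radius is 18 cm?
7776π cm³/s

V = (4/3)πr³
dV/dt = dV/dr · dr/dt = 4πr² · 6
At r = 18: dV/dt = 7776π cm³/s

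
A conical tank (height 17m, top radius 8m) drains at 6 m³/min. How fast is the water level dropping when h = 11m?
867/(3872π) ≈ 0.07127 m/min

r/h = 8/17, so r = (8/17)h
V = (1/3)πr²h = (1/3)π((8/17)h)²h = (64/867)πh³
dV/dh = (64/289)πh²
dh/dt = (dV/dt)/(dV/dh) = -6/((64/289)π·11²) = -867/(3872π) m/min
The level is dropping at 867/(3872π) ≈ 0.07127 m/min.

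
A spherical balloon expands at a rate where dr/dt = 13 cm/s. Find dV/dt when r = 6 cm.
1872π cm³/s

V = (4/3)πr³
dV/dt = dV/dr · dr/dt = 4πr² · 13
At r = 6: dV/dt = 1872π cm³/s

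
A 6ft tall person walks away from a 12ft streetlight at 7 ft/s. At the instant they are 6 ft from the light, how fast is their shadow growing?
7 ft/s

By similar triangles: 12/(x+s) = 6/s
Solving: s = 6x/6
ds/dt = 6/6 · dx/dt = 1 · 7 = 7 ft/s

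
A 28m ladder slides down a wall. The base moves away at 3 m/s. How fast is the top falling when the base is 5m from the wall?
5√759/253 ≈ 0.5445 m/s

x² + y² = 28²
2x·dx/dt + 2y·dy/dt = 0
dy/dt = -x/y · dx/dt = -5/√759 · 3 = -5√759/253 m/s
The top is descending at 5√759/253 ≈ 0.5445 m/s.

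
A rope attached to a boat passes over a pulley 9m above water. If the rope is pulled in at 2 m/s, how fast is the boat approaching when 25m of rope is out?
25√34/68 ≈ 2.144 m/s

rope² = x² + 9²
x = √(25² - 9²) = 4√34
dx/dt = (rope/x) · d(rope)/dt = (25/(4√34)) · (-2) = -25√34/68 m/s
The boat approaches at 25√34/68 ≈ 2.144 m/s.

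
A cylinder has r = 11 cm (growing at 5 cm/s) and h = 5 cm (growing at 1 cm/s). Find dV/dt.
671π cm³/s

V = πr²h
dV/dt = 2πrh·dr/dt + πr²·dh/dt
= 2π(11)(5)(5) + π(11)²(1)
= 671π cm³/s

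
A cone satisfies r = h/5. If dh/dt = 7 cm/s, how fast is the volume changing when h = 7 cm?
343π/25 cm³/s

V = (1/3)π(h/5)²h = πh³/75
dV/dt = πh²/25 · 7
At h = 7: dV/dt = 343π/25 cm³/s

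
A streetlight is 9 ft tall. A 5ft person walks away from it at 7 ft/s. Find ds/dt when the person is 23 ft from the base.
35/4 ft/s

By similar triangles: 9/(x+s) = 5/s
Solving: s = 5x/4
ds/dt = 5/4 · dx/dt = 5/4 · 7 = 35/4 ft/s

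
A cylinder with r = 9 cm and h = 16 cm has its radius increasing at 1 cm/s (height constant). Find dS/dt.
68π cm²/s

S = 2πrh + 2πr² (lateral + bases)
dS/dt = (2πh + 4πr)·dr/dt = (2π·16 + 4π·9)·1
= 68π cm²/s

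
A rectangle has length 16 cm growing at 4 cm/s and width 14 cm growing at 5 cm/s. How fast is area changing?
136 cm²/s

A = lw
dA/dt = w·dl/dt + l·dw/dt = 14·4 + 16·5 = 136 cm²/s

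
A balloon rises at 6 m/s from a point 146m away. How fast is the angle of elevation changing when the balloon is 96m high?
0.028691 rad/s

tan(θ) = y/146
sec²(θ) · dθ/dt = (1/146) · dy/dt
dθ/dt = cos²(θ)/146 · 6 = 146/(146² + 96²) · 6
dθ/dt = 0.028691 rad/s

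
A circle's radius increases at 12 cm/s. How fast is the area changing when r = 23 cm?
552π cm²/s

A = πr²
dA/dt = 2πr · dr/dt = 2π(23)(12) = 552π cm²/s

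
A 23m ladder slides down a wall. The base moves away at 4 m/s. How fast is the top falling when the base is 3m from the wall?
3√130/65 ≈ 0.5262 m/s

x² + y² = 23²
2x·dx/dt + 2y·dy/dt = 0
dy/dt = -x/y · dx/dt = -3/(2√130) · 4 = -3√130/65 m/s
The top is descending at 3√130/65 ≈ 0.5262 m/s.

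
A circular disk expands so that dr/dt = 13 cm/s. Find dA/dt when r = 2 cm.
52π cm²/s

A = πr²
dA/dt = 2πr · dr/dt = 2π(2)(13) = 52π cm²/s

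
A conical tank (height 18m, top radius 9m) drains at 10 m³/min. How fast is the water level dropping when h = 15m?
8/(45π) ≈ 0.05659 m/min

r/h = 9/18, so r = (1/2)h
V = (1/3)πr²h = (1/3)π((1/2)h)²h = (1/12)πh³
dV/dh = (1/4)πh²
dh/dt = (dV/dt)/(dV/dh) = -10/((1/4)π·15²) = -8/(45π) m/min
The level is dropping at 8/(45π) ≈ 0.05659 m/min.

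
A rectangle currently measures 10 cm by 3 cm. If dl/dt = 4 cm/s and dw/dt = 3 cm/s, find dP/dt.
14 cm/s

P = 2(l + w)
dP/dt = 2(dl/dt + dw/dt) = 2(4 + 3) = 14 cm/s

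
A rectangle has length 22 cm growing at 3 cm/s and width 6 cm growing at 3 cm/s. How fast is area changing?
84 cm²/s

A = lw
dA/dt = w·dl/dt + l·dw/dt = 6·3 + 22·3 = 84 cm²/s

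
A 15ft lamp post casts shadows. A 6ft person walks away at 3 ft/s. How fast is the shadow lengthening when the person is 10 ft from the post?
2 ft/s

By similar triangles: 15/(x+s) = 6/s
Solving: s = 6x/9
ds/dt = 6/9 · dx/dt = 2/3 · 3 = 2 ft/s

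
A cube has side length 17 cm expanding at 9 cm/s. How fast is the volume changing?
7803 cm³/s

V = s³
dV/dt = 3s² · ds/dt = 3·17²·9 = 7803 cm³/s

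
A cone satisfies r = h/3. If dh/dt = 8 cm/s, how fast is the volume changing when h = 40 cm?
12800π/9 cm³/s

V = (1/3)π(h/3)²h = πh³/27
dV/dt = πh²/9 · 8
At h = 40: dV/dt = 12800π/9 cm³/s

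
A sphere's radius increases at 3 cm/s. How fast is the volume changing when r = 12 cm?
1728π cm³/s

V = (4/3)πr³
dV/dt = dV/dr · dr/dt = 4πr² · 3
At r = 12: dV/dt = 1728π cm³/s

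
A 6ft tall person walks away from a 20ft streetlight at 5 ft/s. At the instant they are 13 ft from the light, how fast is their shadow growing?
15/7 ft/s

By similar triangles: 20/(x+s) = 6/s
Solving: s = 6x/14
ds/dt = 6/14 · dx/dt = 3/7 · 5 = 15/7 ft/s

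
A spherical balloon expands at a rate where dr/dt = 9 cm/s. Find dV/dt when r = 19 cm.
12996π cm³/s

V = (4/3)πr³
dV/dt = dV/dr · dr/dt = 4πr² · 9
At r = 19: dV/dt = 12996π cm³/s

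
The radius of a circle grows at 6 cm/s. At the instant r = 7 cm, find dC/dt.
12π cm/s

C = 2πr
dC/dt = 2π · dr/dt = 2π · 6 = 12π cm/s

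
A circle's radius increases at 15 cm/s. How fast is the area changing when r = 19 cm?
570π cm²/s

A = πr²
dA/dt = 2πr · dr/dt = 2π(19)(15) = 570π cm²/s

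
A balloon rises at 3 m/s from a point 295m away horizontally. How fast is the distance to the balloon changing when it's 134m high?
402√104981/104981 ≈ 1.241 m/s

z² = 295² + y²
z = √(295² + 134²) = √104981
dz/dt = y/z · dy/dt = 134/√104981 · 3 = 402√104981/104981 ≈ 1.241 m/s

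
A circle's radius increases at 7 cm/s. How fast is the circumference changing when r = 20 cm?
14π cm/s

C = 2πr
dC/dt = 2π · dr/dt = 2π · 7 = 14π cm/s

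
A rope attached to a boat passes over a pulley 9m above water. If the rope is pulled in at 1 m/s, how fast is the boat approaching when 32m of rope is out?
32√943/943 ≈ 1.042 m/s

rope² = x² + 9²
x = √(32² - 9²) = √943
dx/dt = (rope/x) · d(rope)/dt = (32/√943) · (-1) = -32√943/943 m/s
The boat approaches at 32√943/943 ≈ 1.042 m/s.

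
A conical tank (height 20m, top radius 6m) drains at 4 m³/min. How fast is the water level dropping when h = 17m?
400/(2601π) ≈ 0.04895 m/min

r/h = 6/20, so r = (3/10)h
V = (1/3)πr²h = (1/3)π((3/10)h)²h = (3/100)πh³
dV/dh = (9/100)πh²
dh/dt = (dV/dt)/(dV/dh) = -4/((9/100)π·17²) = -400/(2601π) m/min
The level is dropping at 400/(2601π) ≈ 0.04895 m/min.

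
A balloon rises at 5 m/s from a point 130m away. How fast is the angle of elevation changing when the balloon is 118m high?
0.021087 rad/s

tan(θ) = y/130
sec²(θ) · dθ/dt = (1/130) · dy/dt
dθ/dt = cos²(θ)/130 · 5 = 130/(130² + 118²) · 5
dθ/dt = 0.021087 rad/s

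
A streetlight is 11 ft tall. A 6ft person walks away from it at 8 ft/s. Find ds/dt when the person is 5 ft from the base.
48/5 ft/s

By similar triangles: 11/(x+s) = 6/s
Solving: s = 6x/5
ds/dt = 6/5 · dx/dt = 6/5 · 8 = 48/5 ft/s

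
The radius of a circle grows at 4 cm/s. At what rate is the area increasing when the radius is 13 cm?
104π cm²/s

A = πr²
dA/dt = 2πr · dr/dt = 2π(13)(4) = 104π cm²/s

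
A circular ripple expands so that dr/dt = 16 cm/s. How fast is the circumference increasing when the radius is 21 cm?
32π cm/s

C = 2πr
dC/dt = 2π · dr/dt = 2π · 16 = 32π cm/s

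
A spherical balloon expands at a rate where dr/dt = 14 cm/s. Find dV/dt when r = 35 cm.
68600π cm³/s

V = (4/3)πr³
dV/dt = dV/dr · dr/dt = 4πr² · 14
At r = 35: dV/dt = 68600π cm³/s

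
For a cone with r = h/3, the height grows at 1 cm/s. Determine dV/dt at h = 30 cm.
100π cm³/s

V = (1/3)π(h/3)²h = πh³/27
dV/dt = πh²/9 · 1
At h = 30: dV/dt = 100π cm³/s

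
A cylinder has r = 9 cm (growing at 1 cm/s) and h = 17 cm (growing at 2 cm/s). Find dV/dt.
468π cm³/s

V = πr²h
dV/dt = 2πrh·dr/dt + πr²·dh/dt
= 2π(9)(17)(1) + π(9)²(2)
= 468π cm³/s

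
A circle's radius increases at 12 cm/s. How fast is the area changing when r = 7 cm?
168π cm²/s

A = πr²
dA/dt = 2πr · dr/dt = 2π(7)(12) = 168π cm²/s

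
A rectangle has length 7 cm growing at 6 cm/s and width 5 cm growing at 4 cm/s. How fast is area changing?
58 cm²/s

A = lw
dA/dt = w·dl/dt + l·dw/dt = 5·6 + 7·4 = 58 cm²/s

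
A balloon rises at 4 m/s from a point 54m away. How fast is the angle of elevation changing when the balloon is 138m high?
0.009836 rad/s

tan(θ) = y/54
sec²(θ) · dθ/dt = (1/54) · dy/dt
dθ/dt = cos²(θ)/54 · 4 = 54/(54² + 138²) · 4
dθ/dt = 0.009836 rad/s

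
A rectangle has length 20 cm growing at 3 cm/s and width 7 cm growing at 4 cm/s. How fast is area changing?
101 cm²/s

A = lw
dA/dt = w·dl/dt + l·dw/dt = 7·3 + 20·4 = 101 cm²/s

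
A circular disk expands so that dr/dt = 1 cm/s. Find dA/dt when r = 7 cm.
14π cm²/s

A = πr²
dA/dt = 2πr · dr/dt = 2π(7)(1) = 14π cm²/s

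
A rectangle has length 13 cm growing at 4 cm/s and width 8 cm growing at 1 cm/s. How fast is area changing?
45 cm²/s

A = lw
dA/dt = w·dl/dt + l·dw/dt = 8·4 + 13·1 = 45 cm²/s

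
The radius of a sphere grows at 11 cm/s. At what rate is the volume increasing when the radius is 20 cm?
17600π cm³/s

V = (4/3)πr³
dV/dt = dV/dr · dr/dt = 4πr² · 11
At r = 20: dV/dt = 17600π cm³/s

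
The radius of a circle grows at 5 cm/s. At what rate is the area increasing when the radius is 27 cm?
270π cm²/s

A = πr²
dA/dt = 2πr · dr/dt = 2π(27)(5) = 270π cm²/s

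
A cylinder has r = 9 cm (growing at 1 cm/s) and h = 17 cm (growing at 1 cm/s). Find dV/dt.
387π cm³/s

V = πr²h
dV/dt = 2πrh·dr/dt + πr²·dh/dt
= 2π(9)(17)(1) + π(9)²(1)
= 387π cm³/s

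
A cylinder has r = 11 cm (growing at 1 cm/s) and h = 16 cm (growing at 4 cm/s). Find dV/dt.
836π cm³/s

V = πr²h
dV/dt = 2πrh·dr/dt + πr²·dh/dt
= 2π(11)(16)(1) + π(11)²(4)
= 836π cm³/s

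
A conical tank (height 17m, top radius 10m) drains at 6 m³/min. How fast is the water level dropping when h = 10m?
867/(5000π) ≈ 0.05519 m/min

r/h = 10/17, so r = (10/17)h
V = (1/3)πr²h = (1/3)π((10/17)h)²h = (100/867)πh³
dV/dh = (100/289)πh²
dh/dt = (dV/dt)/(dV/dh) = -6/((100/289)π·10²) = -867/(5000π) m/min
The level is dropping at 867/(5000π) ≈ 0.05519 m/min.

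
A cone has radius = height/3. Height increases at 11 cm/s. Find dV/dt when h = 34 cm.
12716π/9 cm³/s

V = (1/3)π(h/3)²h = πh³/27
dV/dt = πh²/9 · 11
At h = 34: dV/dt = 12716π/9 cm³/s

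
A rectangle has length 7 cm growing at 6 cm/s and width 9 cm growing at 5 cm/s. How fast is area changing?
89 cm²/s

A = lw
dA/dt = w·dl/dt + l·dw/dt = 9·6 + 7·5 = 89 cm²/s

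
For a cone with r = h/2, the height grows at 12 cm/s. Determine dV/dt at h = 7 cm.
147π cm³/s

V = (1/3)π(h/2)²h = πh³/12
dV/dt = πh²/4 · 12
At h = 7: dV/dt = 147π cm³/s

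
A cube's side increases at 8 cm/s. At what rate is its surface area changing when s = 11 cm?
1056 cm²/s

A = 6s²
dA/dt = 12s · ds/dt = 12·11·8 = 1056 cm²/s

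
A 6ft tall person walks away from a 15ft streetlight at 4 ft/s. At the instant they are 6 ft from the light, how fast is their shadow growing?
8/3 ft/s

By similar triangles: 15/(x+s) = 6/s
Solving: s = 6x/9
ds/dt = 6/9 · dx/dt = 2/3 · 4 = 8/3 ft/s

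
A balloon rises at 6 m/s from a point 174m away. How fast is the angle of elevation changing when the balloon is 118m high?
0.02362 rad/s

tan(θ) = y/174
sec²(θ) · dθ/dt = (1/174) · dy/dt
dθ/dt = cos²(θ)/174 · 6 = 174/(174² + 118²) · 6
dθ/dt = 0.02362 rad/s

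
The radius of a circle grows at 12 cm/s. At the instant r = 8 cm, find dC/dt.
24π cm/s

C = 2πr
dC/dt = 2π · dr/dt = 2π · 12 = 24π cm/s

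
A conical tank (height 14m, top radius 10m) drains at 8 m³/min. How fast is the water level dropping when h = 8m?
49/(200π) ≈ 0.07799 m/min

r/h = 10/14, so r = (5/7)h
V = (1/3)πr²h = (1/3)π((5/7)h)²h = (25/147)πh³
dV/dh = (25/49)πh²
dh/dt = (dV/dt)/(dV/dh) = -8/((25/49)π·8²) = -49/(200π) m/min
The level is dropping at 49/(200π) ≈ 0.07799 m/min.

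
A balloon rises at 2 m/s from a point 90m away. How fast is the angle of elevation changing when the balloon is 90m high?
0.011111 rad/s

tan(θ) = y/90
sec²(θ) · dθ/dt = (1/90) · dy/dt
dθ/dt = cos²(θ)/90 · 2 = 90/(90² + 90²) · 2
dθ/dt = 0.011111 rad/s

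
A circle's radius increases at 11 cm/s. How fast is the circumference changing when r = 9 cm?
22π cm/s

C = 2πr
dC/dt = 2π · dr/dt = 2π · 11 = 22π cm/s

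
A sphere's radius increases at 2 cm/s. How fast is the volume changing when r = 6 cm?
288π cm³/s

V = (4/3)πr³
dV/dt = dV/dr · dr/dt = 4πr² · 2
At r = 6: dV/dt = 288π cm³/s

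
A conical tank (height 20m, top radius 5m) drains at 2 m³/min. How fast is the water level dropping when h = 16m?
1/(8π) ≈ 0.03979 m/min

r/h = 5/20, so r = (1/4)h
V = (1/3)πr²h = (1/3)π((1/4)h)²h = (1/48)πh³
dV/dh = (1/16)πh²
dh/dt = (dV/dt)/(dV/dh) = -2/((1/16)π·16²) = -1/(8π) m/min
The level is dropping at 1/(8π) ≈ 0.03979 m/min.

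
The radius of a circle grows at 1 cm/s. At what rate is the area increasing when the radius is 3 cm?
6π cm²/s

A = πr²
dA/dt = 2πr · dr/dt = 2π(3)(1) = 6π cm²/s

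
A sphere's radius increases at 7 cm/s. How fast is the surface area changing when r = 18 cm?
1008π cm²/s

S = 4πr²
dS/dt = dS/dr · dr/dt = 8πr · 7
At r = 18: dS/dt = 1008π cm²/s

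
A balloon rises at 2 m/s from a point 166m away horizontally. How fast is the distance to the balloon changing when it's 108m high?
108√9805/9805 ≈ 1.091 m/s

z² = 166² + y²
z = √(166² + 108²) = 2√9805
dz/dt = y/z · dy/dt = 108/(2√9805) · 2 = 108√9805/9805 ≈ 1.091 m/s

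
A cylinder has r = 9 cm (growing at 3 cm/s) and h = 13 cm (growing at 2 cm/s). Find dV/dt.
864π cm³/s

V = πr²h
dV/dt = 2πrh·dr/dt + πr²·dh/dt
= 2π(9)(13)(3) + π(9)²(2)
= 864π cm³/s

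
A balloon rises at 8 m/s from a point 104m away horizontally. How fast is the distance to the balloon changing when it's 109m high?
872√22697/22697 ≈ 5.788 m/s

z² = 104² + y²
z = √(104² + 109²) = √22697
dz/dt = y/z · dy/dt = 109/√22697 · 8 = 872√22697/22697 ≈ 5.788 m/s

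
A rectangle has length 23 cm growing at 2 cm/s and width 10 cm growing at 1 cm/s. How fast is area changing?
43 cm²/s

A = lw
dA/dt = w·dl/dt + l·dw/dt = 10·2 + 23·1 = 43 cm²/s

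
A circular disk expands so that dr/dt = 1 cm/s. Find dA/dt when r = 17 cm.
34π cm²/s

A = πr²
dA/dt = 2πr · dr/dt = 2π(17)(1) = 34π cm²/s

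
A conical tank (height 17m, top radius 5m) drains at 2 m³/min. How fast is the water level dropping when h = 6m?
289/(450π) ≈ 0.2044 m/min

r/h = 5/17, so r = (5/17)h
V = (1/3)πr²h = (1/3)π((5/17)h)²h = (25/867)πh³
dV/dh = (25/289)πh²
dh/dt = (dV/dt)/(dV/dh) = -2/((25/289)π·6²) = -289/(450π) m/min
The level is dropping at 289/(450π) ≈ 0.2044 m/min.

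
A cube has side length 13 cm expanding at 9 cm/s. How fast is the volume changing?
4563 cm³/s

V = s³
dV/dt = 3s² · ds/dt = 3·13²·9 = 4563 cm³/s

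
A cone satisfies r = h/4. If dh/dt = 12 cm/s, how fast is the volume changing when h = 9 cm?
243π/4 cm³/s

V = (1/3)π(h/4)²h = πh³/48
dV/dt = πh²/16 · 12
At h = 9: dV/dt = 243π/4 cm³/s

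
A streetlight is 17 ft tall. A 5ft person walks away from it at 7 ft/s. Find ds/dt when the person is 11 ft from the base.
35/12 ft/s

By similar triangles: 17/(x+s) = 5/s
Solving: s = 5x/12
ds/dt = 5/12 · dx/dt = 5/12 · 7 = 35/12 ft/s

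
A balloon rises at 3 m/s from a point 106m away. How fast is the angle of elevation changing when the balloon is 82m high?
0.017706 rad/s

tan(θ) = y/106
sec²(θ) · dθ/dt = (1/106) · dy/dt
dθ/dt = cos²(θ)/106 · 3 = 106/(106² + 82²) · 3
dθ/dt = 0.017706 rad/s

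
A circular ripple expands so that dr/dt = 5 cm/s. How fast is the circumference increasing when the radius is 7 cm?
10π cm/s

C = 2πr
dC/dt = 2π · dr/dt = 2π · 5 = 10π cm/s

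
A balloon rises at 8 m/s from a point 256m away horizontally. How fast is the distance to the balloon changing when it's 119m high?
952√79697/79697 ≈ 3.372 m/s

z² = 256² + y²
z = √(256² + 119²) = √79697
dz/dt = y/z · dy/dt = 119/√79697 · 8 = 952√79697/79697 ≈ 3.372 m/s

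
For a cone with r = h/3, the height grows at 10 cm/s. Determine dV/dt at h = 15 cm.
250π cm³/s

V = (1/3)π(h/3)²h = πh³/27
dV/dt = πh²/9 · 10
At h = 15: dV/dt = 250π cm³/s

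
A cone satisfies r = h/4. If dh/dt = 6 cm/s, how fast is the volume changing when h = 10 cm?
75π/2 cm³/s

V = (1/3)π(h/4)²h = πh³/48
dV/dt = πh²/16 · 6
At h = 10: dV/dt = 75π/2 cm³/s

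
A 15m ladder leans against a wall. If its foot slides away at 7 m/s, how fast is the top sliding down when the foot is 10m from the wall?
14√5/5 ≈ 6.261 m/s

x² + y² = 15²
2x·dx/dt + 2y·dy/dt = 0
dy/dt = -x/y · dx/dt = -10/(5√5) · 7 = -14√5/5 m/s
The top is descending at 14√5/5 ≈ 6.261 m/s.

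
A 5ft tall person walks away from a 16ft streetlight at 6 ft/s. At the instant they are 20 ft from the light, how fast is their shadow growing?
30/11 ft/s

By similar triangles: 16/(x+s) = 5/s
Solving: s = 5x/11
ds/dt = 5/11 · dx/dt = 5/11 · 6 = 30/11 ft/s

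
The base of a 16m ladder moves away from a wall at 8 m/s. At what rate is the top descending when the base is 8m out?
8√3/3 ≈ 4.619 m/s

x² + y² = 16²
2x·dx/dt + 2y·dy/dt = 0
dy/dt = -x/y · dx/dt = -8/(8√3) · 8 = -8√3/3 m/s
The top is descending at 8√3/3 ≈ 4.619 m/s.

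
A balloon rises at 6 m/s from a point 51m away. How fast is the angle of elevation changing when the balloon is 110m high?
0.020815 rad/s

tan(θ) = y/51
sec²(θ) · dθ/dt = (1/51) · dy/dt
dθ/dt = cos²(θ)/51 · 6 = 51/(51² + 110²) · 6
dθ/dt = 0.020815 rad/s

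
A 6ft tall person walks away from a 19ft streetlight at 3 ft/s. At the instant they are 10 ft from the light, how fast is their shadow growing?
18/13 ft/s

By similar triangles: 19/(x+s) = 6/s
Solving: s = 6x/13
ds/dt = 6/13 · dx/dt = 6/13 · 3 = 18/13 ft/s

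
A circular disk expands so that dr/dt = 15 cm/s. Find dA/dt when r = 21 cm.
630π cm²/s

A = πr²
dA/dt = 2πr · dr/dt = 2π(21)(15) = 630π cm²/s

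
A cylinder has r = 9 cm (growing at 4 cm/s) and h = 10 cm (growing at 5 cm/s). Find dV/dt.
1125π cm³/s

V = πr²h
dV/dt = 2πrh·dr/dt + πr²·dh/dt
= 2π(9)(10)(4) + π(9)²(5)
= 1125π cm³/s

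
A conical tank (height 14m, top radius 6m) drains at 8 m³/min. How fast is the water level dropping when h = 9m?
392/(729π) ≈ 0.1712 m/min

r/h = 6/14, so r = (3/7)h
V = (1/3)πr²h = (1/3)π((3/7)h)²h = (3/49)πh³
dV/dh = (9/49)πh²
dh/dt = (dV/dt)/(dV/dh) = -8/((9/49)π·9²) = -392/(729π) m/min
The level is dropping at 392/(729π) ≈ 0.1712 m/min.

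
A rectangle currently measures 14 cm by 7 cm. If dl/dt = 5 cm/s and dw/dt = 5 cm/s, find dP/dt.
20 cm/s

P = 2(l + w)
dP/dt = 2(dl/dt + dw/dt) = 2(5 + 5) = 20 cm/s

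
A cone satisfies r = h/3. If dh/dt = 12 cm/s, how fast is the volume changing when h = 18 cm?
432π cm³/s

V = (1/3)π(h/3)²h = πh³/27
dV/dt = πh²/9 · 12
At h = 18: dV/dt = 432π cm³/s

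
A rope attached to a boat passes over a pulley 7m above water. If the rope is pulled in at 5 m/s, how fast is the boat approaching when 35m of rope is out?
25√6/12 ≈ 5.103 m/s

rope² = x² + 7²
x = √(35² - 7²) = 14√6
dx/dt = (rope/x) · d(rope)/dt = (35/(14√6)) · (-5) = -25√6/12 m/s
The boat approaches at 25√6/12 ≈ 5.103 m/s.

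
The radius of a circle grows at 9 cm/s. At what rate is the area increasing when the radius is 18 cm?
324π cm²/s

A = πr²
dA/dt = 2πr · dr/dt = 2π(18)(9) = 324π cm²/s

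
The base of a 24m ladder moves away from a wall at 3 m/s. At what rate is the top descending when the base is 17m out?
51√287/287 ≈ 3.01 m/s

x² + y² = 24²
2x·dx/dt + 2y·dy/dt = 0
dy/dt = -x/y · dx/dt = -17/√287 · 3 = -51√287/287 m/s
The top is descending at 51√287/287 ≈ 3.01 m/s.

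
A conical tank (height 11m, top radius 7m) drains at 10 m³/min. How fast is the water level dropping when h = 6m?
605/(882π) ≈ 0.2183 m/min

r/h = 7/11, so r = (7/11)h
V = (1/3)πr²h = (1/3)π((7/11)h)²h = (49/363)πh³
dV/dh = (49/121)πh²
dh/dt = (dV/dt)/(dV/dh) = -10/((49/121)π·6²) = -605/(882π) m/min
The level is dropping at 605/(882π) ≈ 0.2183 m/min.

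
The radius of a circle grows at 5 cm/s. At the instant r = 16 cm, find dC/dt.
10π cm/s

C = 2πr
dC/dt = 2π · dr/dt = 2π · 5 = 10π cm/s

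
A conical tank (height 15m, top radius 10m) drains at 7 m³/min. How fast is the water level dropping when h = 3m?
7/(4π) ≈ 0.557 m/min

r/h = 10/15, so r = (2/3)h
V = (1/3)πr²h = (1/3)π((2/3)h)²h = (4/27)πh³
dV/dh = (4/9)πh²
dh/dt = (dV/dt)/(dV/dh) = -7/((4/9)π·3²) = -7/(4π) m/min
The level is dropping at 7/(4π) ≈ 0.557 m/min.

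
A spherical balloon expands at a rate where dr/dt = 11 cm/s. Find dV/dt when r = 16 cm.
11264π cm³/s

V = (4/3)πr³
dV/dt = dV/dr · dr/dt = 4πr² · 11
At r = 16: dV/dt = 11264π cm³/s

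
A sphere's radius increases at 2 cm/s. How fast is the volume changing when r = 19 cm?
2888π cm³/s

V = (4/3)πr³
dV/dt = dV/dr · dr/dt = 4πr² · 2
At r = 19: dV/dt = 2888π cm³/s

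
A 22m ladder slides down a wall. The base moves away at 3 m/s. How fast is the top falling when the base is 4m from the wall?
2√13/13 ≈ 0.5547 m/s

x² + y² = 22²
2x·dx/dt + 2y·dy/dt = 0
dy/dt = -x/y · dx/dt = -4/(6√13) · 3 = -2√13/13 m/s
The top is descending at 2√13/13 ≈ 0.5547 m/s.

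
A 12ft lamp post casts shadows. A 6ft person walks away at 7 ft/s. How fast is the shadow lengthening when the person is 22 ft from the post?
7 ft/s

By similar triangles: 12/(x+s) = 6/s
Solving: s = 6x/6
ds/dt = 6/6 · dx/dt = 1 · 7 = 7 ft/s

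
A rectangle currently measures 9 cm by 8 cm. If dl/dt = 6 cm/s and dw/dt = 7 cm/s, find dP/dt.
26 cm/s

P = 2(l + w)
dP/dt = 2(dl/dt + dw/dt) = 2(6 + 7) = 26 cm/s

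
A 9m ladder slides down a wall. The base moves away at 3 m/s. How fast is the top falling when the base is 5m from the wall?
15√14/28 ≈ 2.004 m/s

x² + y² = 9²
2x·dx/dt + 2y·dy/dt = 0
dy/dt = -x/y · dx/dt = -5/(2√14) · 3 = -15√14/28 m/s
The top is descending at 15√14/28 ≈ 2.004 m/s.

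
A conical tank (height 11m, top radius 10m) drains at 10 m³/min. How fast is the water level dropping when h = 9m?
121/(810π) ≈ 0.04755 m/min

r/h = 10/11, so r = (10/11)h
V = (1/3)πr²h = (1/3)π((10/11)h)²h = (100/363)πh³
dV/dh = (100/121)πh²
dh/dt = (dV/dt)/(dV/dh) = -10/((100/121)π·9²) = -121/(810π) m/min
The level is dropping at 121/(810π) ≈ 0.04755 m/min.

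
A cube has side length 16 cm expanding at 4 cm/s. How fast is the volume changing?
3072 cm³/s

V = s³
dV/dt = 3s² · ds/dt = 3·16²·4 = 3072 cm³/s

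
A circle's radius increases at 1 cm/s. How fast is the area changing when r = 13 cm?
26π cm²/s

A = πr²
dA/dt = 2πr · dr/dt = 2π(13)(1) = 26π cm²/s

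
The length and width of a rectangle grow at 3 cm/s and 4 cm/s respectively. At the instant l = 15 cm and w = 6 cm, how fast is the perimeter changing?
14 cm/s

P = 2(l + w)
dP/dt = 2(dl/dt + dw/dt) = 2(3 + 4) = 14 cm/s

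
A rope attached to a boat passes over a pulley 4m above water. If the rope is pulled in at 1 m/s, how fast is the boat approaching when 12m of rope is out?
3√2/4 ≈ 1.061 m/s

rope² = x² + 4²
x = √(12² - 4²) = 8√2
dx/dt = (rope/x) · d(rope)/dt = (12/(8√2)) · (-1) = -3√2/4 m/s
The boat approaches at 3√2/4 ≈ 1.061 m/s.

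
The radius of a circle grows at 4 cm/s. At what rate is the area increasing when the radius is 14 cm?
112π cm²/s

A = πr²
dA/dt = 2πr · dr/dt = 2π(14)(4) = 112π cm²/s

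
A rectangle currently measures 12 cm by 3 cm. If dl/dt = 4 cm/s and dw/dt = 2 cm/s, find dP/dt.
12 cm/s

P = 2(l + w)
dP/dt = 2(dl/dt + dw/dt) = 2(4 + 2) = 12 cm/s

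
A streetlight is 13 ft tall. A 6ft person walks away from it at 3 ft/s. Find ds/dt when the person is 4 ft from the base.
18/7 ft/s

By similar triangles: 13/(x+s) = 6/s
Solving: s = 6x/7
ds/dt = 6/7 · dx/dt = 6/7 · 3 = 18/7 ft/s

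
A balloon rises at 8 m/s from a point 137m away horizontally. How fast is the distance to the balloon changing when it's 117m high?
468√32458/16229 ≈ 5.195 m/s

z² = 137² + y²
z = √(137² + 117²) = √32458
dz/dt = y/z · dy/dt = 117/√32458 · 8 = 468√32458/16229 ≈ 5.195 m/s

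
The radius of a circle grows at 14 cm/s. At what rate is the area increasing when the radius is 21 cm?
588π cm²/s

A = πr²
dA/dt = 2πr · dr/dt = 2π(21)(14) = 588π cm²/s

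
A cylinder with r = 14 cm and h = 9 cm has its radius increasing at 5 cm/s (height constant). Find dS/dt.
370π cm²/s

S = 2πrh + 2πr² (lateral + bases)
dS/dt = (2πh + 4πr)·dr/dt = (2π·9 + 4π·14)·5
= 370π cm²/s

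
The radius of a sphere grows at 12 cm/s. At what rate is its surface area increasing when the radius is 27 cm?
2592π cm²/s

S = 4πr²
dS/dt = dS/dr · dr/dt = 8πr · 12
At r = 27: dS/dt = 2592π cm²/s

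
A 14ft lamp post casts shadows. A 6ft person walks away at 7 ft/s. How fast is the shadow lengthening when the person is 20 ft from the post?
21/4 ft/s

By similar triangles: 14/(x+s) = 6/s
Solving: s = 6x/8
ds/dt = 6/8 · dx/dt = 3/4 · 7 = 21/4 ft/s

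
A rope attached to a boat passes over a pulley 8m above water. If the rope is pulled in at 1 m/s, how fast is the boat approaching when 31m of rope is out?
31√897/897 ≈ 1.035 m/s

rope² = x² + 8²
x = √(31² - 8²) = √897
dx/dt = (rope/x) · d(rope)/dt = (31/√897) · (-1) = -31√897/897 m/s
The boat approaches at 31√897/897 ≈ 1.035 m/s.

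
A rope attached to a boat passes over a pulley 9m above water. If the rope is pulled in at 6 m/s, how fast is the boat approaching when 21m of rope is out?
21√10/10 ≈ 6.641 m/s

rope² = x² + 9²
x = √(21² - 9²) = 6√10
dx/dt = (rope/x) · d(rope)/dt = (21/(6√10)) · (-6) = -21√10/10 m/s
The boat approaches at 21√10/10 ≈ 6.641 m/s.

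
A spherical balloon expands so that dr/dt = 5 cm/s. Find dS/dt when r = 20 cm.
800π cm²/s

S = 4πr²
dS/dt = dS/dr · dr/dt = 8πr · 5
At r = 20: dS/dt = 800π cm²/s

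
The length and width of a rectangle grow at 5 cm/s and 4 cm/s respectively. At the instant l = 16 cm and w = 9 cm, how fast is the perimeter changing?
18 cm/s

P = 2(l + w)
dP/dt = 2(dl/dt + dw/dt) = 2(5 + 4) = 18 cm/s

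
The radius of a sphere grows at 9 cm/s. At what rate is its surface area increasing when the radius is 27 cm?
1944π cm²/s

S = 4πr²
dS/dt = dS/dr · dr/dt = 8πr · 9
At r = 27: dS/dt = 1944π cm²/s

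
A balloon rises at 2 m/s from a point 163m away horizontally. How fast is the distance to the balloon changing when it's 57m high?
57√29818/14909 ≈ 0.6602 m/s

z² = 163² + y²
z = √(163² + 57²) = √29818
dz/dt = y/z · dy/dt = 57/√29818 · 2 = 57√29818/14909 ≈ 0.6602 m/s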